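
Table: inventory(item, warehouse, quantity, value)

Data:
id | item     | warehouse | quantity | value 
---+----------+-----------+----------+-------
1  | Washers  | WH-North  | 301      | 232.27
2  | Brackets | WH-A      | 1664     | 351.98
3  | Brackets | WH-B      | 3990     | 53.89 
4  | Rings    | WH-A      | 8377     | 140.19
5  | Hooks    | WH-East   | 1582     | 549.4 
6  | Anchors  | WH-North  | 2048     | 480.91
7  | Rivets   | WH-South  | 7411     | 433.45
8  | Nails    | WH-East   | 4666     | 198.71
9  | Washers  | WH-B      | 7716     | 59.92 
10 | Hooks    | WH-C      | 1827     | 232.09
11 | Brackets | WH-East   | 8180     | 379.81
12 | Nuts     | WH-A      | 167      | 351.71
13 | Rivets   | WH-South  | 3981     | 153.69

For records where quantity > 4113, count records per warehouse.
SELECT warehouse, COUNT(*)
FROM inventory
WHERE quantity > 4113
GROUP BY warehouse

Note: WHERE filters rows before grouping.

Result:
  WH-A: 1
  WH-B: 1
  WH-East: 2
  WH-South: 1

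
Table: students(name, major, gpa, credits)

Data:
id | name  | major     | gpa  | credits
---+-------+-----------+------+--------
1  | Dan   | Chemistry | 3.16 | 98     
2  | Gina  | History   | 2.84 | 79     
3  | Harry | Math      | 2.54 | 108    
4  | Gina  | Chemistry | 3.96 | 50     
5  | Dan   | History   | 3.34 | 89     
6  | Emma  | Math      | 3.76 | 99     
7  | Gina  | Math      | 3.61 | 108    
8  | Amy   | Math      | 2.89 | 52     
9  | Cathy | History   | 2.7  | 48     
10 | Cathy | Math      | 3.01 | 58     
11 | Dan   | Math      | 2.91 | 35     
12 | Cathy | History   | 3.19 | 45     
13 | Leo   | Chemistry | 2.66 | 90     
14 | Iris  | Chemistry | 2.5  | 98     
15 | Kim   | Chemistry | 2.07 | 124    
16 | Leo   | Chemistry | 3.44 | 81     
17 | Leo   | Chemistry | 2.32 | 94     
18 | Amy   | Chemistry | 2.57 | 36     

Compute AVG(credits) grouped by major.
SELECT major, AVG(credits) as result
FROM students
GROUP BY major

Result:
  Chemistry: 83.88
  History: 65.25
  Math: 76.67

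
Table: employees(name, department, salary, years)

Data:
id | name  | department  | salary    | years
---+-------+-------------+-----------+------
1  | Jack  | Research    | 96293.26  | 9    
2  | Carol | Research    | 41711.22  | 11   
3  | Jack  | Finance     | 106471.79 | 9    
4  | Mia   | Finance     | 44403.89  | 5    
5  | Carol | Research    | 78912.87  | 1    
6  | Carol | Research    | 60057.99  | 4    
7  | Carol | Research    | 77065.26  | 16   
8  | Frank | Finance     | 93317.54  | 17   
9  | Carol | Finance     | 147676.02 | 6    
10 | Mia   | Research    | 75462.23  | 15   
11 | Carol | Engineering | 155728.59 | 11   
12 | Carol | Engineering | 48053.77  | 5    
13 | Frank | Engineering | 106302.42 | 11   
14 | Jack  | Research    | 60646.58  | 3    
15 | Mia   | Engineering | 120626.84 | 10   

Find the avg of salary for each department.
SELECT department, AVG(salary) as result
FROM employees
GROUP BY department

Result:
  Engineering: 107677.91
  Finance: 97967.31
  Research: 70021.34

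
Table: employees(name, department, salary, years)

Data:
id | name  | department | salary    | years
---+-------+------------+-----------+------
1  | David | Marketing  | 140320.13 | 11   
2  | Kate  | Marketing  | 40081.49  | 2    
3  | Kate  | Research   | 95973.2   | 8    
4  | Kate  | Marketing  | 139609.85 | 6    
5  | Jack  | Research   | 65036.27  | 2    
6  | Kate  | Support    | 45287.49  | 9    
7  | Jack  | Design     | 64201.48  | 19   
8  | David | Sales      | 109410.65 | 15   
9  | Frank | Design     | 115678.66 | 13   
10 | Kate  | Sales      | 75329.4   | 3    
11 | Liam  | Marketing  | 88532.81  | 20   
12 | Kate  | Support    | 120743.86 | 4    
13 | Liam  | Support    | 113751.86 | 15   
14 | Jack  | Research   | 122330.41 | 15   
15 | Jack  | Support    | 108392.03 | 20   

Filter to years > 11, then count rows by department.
SELECT department, COUNT(*)
FROM employees
WHERE years > 11
GROUP BY department

Note: WHERE filters rows before grouping.

Result:
  Design: 2
  Marketing: 1
  Research: 1
  Sales: 1
  Support: 2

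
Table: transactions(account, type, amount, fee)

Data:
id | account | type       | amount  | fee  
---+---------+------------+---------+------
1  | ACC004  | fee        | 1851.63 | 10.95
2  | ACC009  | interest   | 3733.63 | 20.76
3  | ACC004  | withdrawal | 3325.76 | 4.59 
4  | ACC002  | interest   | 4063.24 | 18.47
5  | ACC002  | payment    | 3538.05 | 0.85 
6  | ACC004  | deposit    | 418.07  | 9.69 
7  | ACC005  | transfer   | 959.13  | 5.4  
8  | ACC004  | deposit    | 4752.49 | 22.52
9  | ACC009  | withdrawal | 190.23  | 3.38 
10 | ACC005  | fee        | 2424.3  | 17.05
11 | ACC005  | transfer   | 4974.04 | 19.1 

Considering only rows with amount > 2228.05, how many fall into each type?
SELECT type, COUNT(*)
FROM transactions
WHERE amount > 2228.05
GROUP BY type

Note: WHERE filters rows before grouping.

Result:
  deposit: 1
  fee: 1
  interest: 2
  payment: 1
  transfer: 1
  withdrawal: 1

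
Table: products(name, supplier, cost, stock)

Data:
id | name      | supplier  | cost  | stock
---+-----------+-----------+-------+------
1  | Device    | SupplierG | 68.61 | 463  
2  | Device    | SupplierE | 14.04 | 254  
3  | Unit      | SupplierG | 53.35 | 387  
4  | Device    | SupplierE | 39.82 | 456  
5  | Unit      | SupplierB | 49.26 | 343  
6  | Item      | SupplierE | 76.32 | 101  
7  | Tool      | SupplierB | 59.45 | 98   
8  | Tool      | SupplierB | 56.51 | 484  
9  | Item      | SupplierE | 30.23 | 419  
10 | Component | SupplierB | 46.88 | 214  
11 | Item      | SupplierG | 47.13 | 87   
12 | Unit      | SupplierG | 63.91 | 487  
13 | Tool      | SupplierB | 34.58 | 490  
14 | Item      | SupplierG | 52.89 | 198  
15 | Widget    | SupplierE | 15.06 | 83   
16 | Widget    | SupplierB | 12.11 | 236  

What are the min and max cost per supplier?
SELECT supplier, MIN(cost), MAX(cost)
FROM products
GROUP BY supplier

Result:
  SupplierB: min=12.11, max=59.45
  SupplierE: min=14.04, max=76.32
  SupplierG: min=47.13, max=68.61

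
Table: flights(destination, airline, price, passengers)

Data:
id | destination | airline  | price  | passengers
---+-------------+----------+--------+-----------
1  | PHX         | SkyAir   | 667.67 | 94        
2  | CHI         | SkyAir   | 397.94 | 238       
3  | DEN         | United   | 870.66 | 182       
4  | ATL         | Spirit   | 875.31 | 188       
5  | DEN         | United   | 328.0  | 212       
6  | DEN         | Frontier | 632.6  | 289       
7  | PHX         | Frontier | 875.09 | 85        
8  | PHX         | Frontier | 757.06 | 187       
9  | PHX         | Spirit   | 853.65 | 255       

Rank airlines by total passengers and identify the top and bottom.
SELECT airline, SUM(passengers)
FROM flights
GROUP BY airline
ORDER BY SUM(passengers)

All groups:
  SkyAir: 332
  United: 394
  Spirit: 443
  Frontier: 561

Highest: Frontier (561)
Lowest: SkyAir (332)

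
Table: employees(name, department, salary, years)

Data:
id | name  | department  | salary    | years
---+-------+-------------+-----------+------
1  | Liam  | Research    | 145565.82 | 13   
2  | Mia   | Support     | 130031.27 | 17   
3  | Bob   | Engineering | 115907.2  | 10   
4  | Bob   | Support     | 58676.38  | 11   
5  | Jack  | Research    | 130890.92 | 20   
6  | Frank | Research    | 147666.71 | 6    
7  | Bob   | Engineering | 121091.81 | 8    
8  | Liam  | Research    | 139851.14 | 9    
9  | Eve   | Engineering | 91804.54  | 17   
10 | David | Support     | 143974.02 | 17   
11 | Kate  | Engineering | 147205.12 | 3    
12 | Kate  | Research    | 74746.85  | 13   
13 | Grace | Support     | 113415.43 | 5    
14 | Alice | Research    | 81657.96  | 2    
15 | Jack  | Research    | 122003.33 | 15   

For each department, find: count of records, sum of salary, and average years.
SELECT department,
       COUNT(*) as cnt,
       SUM(salary) as total_salary,
       AVG(years) as avg_years
FROM employees
GROUP BY department

Result:
  Engineering: 4 records, 476008.67 total salary, 9.50 avg years
  Research: 7 records, 842382.73 total salary, 11.14 avg years
  Support: 4 records, 446097.10 total salary, 12.50 avg years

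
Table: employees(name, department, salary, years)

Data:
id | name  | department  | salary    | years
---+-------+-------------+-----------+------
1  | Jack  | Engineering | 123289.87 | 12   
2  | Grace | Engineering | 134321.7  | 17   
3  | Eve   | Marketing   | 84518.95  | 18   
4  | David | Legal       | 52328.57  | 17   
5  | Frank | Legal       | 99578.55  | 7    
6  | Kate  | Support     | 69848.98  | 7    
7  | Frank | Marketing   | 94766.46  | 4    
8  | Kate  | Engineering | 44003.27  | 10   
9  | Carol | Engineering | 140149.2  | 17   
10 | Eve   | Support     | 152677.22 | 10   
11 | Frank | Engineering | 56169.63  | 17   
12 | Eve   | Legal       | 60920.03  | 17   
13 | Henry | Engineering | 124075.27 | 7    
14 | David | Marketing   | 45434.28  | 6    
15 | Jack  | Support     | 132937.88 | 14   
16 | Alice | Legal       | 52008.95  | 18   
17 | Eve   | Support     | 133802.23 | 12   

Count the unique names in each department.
SELECT department, COUNT(DISTINCT name)
FROM employees
GROUP BY department

Result:
  Engineering: 6 distinct
  Legal: 4 distinct
  Marketing: 3 distinct
  Support: 3 distinct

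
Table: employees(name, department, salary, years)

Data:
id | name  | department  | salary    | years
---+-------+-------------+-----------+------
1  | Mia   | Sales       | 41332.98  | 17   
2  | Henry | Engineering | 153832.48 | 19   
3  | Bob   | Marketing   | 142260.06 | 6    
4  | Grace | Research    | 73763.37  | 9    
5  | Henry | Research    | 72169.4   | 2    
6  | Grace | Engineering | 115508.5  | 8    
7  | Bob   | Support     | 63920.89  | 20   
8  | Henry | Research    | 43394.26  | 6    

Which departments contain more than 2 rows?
SELECT department, COUNT(*) as cnt
FROM employees
GROUP BY department
HAVING COUNT(*) > 2

Result:
  Research: 3

Note: HAVING filters groups after aggregation, WHERE filters rows before.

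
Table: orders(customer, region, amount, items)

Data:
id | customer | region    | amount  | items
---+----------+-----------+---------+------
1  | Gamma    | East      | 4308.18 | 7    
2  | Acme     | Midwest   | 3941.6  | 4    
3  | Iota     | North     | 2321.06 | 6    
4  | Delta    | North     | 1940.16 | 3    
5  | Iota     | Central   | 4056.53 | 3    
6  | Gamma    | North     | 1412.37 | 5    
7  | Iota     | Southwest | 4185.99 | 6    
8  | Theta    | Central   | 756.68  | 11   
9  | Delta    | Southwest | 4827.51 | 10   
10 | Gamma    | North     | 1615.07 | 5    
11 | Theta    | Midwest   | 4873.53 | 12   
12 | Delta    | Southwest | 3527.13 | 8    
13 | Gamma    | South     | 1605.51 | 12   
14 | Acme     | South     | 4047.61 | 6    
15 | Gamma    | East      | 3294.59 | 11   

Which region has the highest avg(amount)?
SELECT region, AVG(amount) as val
FROM orders
GROUP BY region
ORDER BY val DESC
LIMIT 1

Result: Midwest with avg(amount) = 4407.57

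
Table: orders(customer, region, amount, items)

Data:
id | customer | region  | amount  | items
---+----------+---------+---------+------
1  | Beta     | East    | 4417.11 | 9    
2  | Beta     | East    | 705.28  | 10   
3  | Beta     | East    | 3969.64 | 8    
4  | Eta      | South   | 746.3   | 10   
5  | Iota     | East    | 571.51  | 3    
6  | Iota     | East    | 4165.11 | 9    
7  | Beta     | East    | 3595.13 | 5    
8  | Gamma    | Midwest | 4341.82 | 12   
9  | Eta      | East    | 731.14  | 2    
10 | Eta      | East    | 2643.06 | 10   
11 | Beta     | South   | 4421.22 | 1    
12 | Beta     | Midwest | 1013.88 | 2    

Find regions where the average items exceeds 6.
SELECT region, AVG(items)
FROM orders
GROUP BY region
HAVING AVG(items) > 6

Result:
  East: avg=7.00
  Midwest: avg=7.00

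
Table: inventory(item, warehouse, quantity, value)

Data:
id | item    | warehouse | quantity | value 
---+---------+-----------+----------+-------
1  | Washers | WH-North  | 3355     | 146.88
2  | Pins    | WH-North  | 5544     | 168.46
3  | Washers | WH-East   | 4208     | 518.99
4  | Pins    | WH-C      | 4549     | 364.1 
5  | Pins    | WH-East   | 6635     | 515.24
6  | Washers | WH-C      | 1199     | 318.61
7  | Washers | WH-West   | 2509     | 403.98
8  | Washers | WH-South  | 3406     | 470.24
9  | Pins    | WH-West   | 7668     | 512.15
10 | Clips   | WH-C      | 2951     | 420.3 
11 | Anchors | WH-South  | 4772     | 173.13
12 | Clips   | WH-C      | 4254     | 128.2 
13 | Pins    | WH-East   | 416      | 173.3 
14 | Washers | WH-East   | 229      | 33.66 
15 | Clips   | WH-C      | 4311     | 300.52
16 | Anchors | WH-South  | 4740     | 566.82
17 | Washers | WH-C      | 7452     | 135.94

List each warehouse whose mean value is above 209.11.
SELECT warehouse, AVG(value)
FROM inventory
GROUP BY warehouse
HAVING AVG(value) > 209.11

Result:
  WH-C: avg=277.95
  WH-East: avg=310.30
  WH-South: avg=403.40
  WH-West: avg=458.07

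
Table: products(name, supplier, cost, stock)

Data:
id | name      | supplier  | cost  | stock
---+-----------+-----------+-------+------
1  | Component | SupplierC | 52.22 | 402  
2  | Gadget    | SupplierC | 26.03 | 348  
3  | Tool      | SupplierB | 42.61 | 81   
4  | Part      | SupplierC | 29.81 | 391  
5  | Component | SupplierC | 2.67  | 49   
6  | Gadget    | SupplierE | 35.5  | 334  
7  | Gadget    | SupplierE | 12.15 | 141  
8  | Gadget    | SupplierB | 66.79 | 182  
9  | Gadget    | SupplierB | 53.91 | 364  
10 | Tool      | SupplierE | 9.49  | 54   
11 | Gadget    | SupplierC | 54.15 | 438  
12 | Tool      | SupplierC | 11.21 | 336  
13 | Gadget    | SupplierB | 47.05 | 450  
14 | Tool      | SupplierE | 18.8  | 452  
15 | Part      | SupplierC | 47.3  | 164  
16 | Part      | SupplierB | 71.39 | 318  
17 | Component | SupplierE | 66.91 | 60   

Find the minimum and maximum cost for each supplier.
SELECT supplier, MIN(cost), MAX(cost)
FROM products
GROUP BY supplier

Result:
  SupplierB: min=42.61, max=71.39
  SupplierC: min=2.67, max=54.15
  SupplierE: min=9.49, max=66.91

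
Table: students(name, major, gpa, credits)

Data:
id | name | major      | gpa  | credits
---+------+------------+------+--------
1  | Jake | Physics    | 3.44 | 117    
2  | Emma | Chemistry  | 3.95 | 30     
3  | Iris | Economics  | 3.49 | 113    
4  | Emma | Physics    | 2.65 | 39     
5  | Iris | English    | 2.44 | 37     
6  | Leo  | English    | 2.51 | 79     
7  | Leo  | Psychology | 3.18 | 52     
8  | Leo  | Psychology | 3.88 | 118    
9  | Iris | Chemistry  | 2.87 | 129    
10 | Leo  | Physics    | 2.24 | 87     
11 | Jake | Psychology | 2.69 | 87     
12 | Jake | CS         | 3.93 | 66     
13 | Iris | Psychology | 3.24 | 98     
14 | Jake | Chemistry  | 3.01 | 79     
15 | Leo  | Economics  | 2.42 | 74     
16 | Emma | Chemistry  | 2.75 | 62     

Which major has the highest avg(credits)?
SELECT major, AVG(credits) as val
FROM students
GROUP BY major
ORDER BY val DESC
LIMIT 1

Result: Economics with avg(credits) = 93.50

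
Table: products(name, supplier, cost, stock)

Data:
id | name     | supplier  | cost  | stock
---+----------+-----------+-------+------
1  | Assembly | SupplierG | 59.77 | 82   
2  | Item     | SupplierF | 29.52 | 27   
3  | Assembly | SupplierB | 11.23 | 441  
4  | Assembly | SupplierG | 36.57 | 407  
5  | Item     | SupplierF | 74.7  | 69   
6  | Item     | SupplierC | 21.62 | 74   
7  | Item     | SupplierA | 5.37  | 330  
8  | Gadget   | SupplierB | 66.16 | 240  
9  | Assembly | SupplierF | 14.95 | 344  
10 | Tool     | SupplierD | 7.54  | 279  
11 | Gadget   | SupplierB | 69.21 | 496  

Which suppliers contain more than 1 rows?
SELECT supplier, COUNT(*) as cnt
FROM products
GROUP BY supplier
HAVING COUNT(*) > 1

Result:
  SupplierB: 3
  SupplierF: 3
  SupplierG: 2

Note: HAVING filters groups after aggregation, WHERE filters rows before.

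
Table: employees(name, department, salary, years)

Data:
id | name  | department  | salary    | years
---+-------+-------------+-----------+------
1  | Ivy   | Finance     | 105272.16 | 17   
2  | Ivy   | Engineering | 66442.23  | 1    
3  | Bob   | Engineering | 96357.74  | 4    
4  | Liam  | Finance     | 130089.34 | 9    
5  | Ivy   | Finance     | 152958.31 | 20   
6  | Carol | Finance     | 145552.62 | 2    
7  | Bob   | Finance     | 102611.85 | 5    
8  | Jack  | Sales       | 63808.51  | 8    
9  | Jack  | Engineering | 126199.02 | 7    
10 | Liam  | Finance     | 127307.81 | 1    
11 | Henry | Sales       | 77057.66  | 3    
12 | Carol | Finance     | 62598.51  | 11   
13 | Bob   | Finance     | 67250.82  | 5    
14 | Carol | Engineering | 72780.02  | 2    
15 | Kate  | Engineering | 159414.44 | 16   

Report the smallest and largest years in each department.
SELECT department, MIN(years), MAX(years)
FROM employees
GROUP BY department

Result:
  Engineering: min=1, max=16
  Finance: min=1, max=20
  Sales: min=3, max=8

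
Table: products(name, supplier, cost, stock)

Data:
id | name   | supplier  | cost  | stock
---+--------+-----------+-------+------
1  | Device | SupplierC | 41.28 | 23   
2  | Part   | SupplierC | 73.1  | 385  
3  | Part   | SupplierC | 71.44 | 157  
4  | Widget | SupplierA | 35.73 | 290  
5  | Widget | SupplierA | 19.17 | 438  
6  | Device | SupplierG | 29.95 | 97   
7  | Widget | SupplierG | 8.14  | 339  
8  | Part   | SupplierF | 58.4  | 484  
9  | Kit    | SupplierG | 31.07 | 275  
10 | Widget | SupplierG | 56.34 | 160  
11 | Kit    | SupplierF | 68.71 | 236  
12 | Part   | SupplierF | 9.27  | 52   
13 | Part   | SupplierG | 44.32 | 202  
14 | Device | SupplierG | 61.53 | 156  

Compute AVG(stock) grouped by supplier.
SELECT supplier, AVG(stock) as result
FROM products
GROUP BY supplier

Result:
  SupplierA: 364.00
  SupplierC: 188.33
  SupplierF: 257.33
  SupplierG: 204.83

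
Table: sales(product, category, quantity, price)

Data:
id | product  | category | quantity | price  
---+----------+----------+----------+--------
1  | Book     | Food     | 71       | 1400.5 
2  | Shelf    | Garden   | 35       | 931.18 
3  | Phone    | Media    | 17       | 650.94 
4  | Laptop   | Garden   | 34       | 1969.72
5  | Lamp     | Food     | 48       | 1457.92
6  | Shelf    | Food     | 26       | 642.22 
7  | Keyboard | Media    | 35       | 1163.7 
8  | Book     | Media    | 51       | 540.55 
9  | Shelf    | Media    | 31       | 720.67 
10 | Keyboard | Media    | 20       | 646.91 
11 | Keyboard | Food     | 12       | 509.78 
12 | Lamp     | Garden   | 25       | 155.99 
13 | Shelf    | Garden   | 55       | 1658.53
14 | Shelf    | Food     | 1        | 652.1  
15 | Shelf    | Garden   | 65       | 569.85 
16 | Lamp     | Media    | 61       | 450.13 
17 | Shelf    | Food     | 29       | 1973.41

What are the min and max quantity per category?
SELECT category, MIN(quantity), MAX(quantity)
FROM sales
GROUP BY category

Result:
  Food: min=1, max=71
  Garden: min=25, max=65
  Media: min=17, max=61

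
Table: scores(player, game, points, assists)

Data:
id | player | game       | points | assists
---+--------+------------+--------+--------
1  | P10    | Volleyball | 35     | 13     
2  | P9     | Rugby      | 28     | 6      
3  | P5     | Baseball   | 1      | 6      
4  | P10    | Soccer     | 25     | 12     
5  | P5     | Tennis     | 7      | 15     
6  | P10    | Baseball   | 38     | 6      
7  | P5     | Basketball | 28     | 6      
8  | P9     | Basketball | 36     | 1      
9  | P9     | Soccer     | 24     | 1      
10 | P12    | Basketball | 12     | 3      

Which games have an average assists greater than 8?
SELECT game, AVG(assists)
FROM scores
GROUP BY game
HAVING AVG(assists) > 8

Result:
  Tennis: avg=15.00
  Volleyball: avg=13.00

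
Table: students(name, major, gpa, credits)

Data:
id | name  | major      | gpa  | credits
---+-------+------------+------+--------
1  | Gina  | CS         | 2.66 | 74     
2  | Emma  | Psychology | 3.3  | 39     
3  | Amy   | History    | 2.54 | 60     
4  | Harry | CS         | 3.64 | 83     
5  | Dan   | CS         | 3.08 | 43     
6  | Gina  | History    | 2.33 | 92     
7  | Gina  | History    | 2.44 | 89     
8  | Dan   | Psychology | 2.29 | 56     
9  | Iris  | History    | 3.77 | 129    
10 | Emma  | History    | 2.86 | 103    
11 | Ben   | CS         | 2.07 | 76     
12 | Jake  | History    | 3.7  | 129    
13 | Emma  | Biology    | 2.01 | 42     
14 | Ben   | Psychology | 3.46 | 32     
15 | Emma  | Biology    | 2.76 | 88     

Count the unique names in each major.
SELECT major, COUNT(DISTINCT name)
FROM students
GROUP BY major

Result:
  Biology: 1 distinct
  CS: 4 distinct
  History: 5 distinct
  Psychology: 3 distinct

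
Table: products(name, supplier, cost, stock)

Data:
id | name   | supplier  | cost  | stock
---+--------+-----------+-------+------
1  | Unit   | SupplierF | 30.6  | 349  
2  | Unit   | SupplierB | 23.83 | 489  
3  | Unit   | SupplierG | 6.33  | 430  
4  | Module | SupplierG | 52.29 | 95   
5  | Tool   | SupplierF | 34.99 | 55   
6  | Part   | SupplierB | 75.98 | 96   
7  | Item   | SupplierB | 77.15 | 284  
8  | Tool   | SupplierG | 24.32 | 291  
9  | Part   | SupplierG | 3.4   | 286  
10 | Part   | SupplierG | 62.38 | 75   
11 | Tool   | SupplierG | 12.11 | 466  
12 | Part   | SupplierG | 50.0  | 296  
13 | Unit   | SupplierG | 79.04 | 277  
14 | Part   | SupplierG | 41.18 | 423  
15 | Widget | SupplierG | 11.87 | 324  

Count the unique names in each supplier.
SELECT supplier, COUNT(DISTINCT name)
FROM products
GROUP BY supplier

Result:
  SupplierB: 3 distinct
  SupplierF: 2 distinct
  SupplierG: 5 distinct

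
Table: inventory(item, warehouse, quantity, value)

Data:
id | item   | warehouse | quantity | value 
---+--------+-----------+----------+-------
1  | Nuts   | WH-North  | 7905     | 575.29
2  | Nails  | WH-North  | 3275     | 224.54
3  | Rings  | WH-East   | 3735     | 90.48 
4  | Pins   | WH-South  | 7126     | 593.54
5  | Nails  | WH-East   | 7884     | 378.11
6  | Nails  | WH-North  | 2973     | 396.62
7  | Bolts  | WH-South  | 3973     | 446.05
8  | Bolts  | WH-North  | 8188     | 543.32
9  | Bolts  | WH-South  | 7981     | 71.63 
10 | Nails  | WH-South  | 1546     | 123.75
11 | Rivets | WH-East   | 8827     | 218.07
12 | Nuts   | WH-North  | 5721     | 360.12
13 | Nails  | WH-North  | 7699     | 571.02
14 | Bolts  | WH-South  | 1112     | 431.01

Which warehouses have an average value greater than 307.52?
SELECT warehouse, AVG(value)
FROM inventory
GROUP BY warehouse
HAVING AVG(value) > 307.52

Result:
  WH-North: avg=445.15
  WH-South: avg=333.20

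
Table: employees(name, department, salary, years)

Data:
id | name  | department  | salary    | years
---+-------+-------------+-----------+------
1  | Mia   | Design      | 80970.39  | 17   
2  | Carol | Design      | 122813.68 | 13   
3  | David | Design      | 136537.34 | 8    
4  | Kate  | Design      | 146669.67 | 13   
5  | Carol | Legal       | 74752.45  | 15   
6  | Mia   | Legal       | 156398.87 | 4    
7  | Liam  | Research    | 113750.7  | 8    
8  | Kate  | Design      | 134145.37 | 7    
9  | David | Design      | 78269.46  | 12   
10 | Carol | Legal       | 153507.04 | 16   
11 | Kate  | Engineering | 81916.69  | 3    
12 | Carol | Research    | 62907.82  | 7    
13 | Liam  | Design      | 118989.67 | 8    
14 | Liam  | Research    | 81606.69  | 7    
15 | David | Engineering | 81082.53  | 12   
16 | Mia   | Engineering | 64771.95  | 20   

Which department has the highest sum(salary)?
SELECT department, SUM(salary) as val
FROM employees
GROUP BY department
ORDER BY val DESC
LIMIT 1

Result: Design with sum(salary) = 818395.58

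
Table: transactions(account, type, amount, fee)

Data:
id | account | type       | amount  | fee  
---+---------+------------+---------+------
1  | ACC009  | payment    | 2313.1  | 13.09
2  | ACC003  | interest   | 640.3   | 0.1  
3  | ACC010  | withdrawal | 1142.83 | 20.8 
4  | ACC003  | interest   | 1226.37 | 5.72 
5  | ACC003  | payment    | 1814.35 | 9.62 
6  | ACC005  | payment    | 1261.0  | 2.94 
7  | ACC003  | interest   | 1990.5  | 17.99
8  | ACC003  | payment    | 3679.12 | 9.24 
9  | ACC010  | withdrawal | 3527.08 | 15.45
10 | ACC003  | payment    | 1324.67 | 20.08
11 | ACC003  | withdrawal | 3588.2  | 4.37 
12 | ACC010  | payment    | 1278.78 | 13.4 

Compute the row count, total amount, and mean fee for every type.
SELECT type,
       COUNT(*) as cnt,
       SUM(amount) as total_amount,
       AVG(fee) as avg_fee
FROM transactions
GROUP BY type

Result:
  interest: 3 records, 3857.17 total amount, 7.94 avg fee
  payment: 6 records, 11671.02 total amount, 11.40 avg fee
  withdrawal: 3 records, 8258.11 total amount, 13.54 avg fee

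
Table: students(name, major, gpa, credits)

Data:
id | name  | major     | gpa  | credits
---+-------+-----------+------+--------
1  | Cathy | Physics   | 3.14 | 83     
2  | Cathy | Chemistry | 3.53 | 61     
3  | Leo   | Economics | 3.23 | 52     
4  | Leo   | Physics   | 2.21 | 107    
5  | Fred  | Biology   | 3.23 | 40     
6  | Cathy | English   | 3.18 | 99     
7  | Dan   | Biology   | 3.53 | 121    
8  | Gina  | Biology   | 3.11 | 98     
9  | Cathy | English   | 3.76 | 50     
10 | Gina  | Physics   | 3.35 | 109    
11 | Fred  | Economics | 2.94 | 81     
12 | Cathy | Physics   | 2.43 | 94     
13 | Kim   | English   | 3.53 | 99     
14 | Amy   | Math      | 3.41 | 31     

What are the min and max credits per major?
SELECT major, MIN(credits), MAX(credits)
FROM students
GROUP BY major

Result:
  Biology: min=40, max=121
  Chemistry: min=61, max=61
  Economics: min=52, max=81
  English: min=50, max=99
  Math: min=31, max=31
  Physics: min=83, max=109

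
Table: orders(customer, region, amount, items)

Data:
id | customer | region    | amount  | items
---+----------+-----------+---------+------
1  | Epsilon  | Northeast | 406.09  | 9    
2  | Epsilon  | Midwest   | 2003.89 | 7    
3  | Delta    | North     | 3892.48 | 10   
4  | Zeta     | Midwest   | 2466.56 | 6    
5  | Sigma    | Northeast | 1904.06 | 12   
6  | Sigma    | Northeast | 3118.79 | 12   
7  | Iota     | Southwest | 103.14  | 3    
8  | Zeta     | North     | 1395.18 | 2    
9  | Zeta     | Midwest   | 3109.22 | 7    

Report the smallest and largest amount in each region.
SELECT region, MIN(amount), MAX(amount)
FROM orders
GROUP BY region

Result:
  Midwest: min=2003.89, max=3109.22
  North: min=1395.18, max=3892.48
  Northeast: min=406.09, max=3118.79
  Southwest: min=103.14, max=103.14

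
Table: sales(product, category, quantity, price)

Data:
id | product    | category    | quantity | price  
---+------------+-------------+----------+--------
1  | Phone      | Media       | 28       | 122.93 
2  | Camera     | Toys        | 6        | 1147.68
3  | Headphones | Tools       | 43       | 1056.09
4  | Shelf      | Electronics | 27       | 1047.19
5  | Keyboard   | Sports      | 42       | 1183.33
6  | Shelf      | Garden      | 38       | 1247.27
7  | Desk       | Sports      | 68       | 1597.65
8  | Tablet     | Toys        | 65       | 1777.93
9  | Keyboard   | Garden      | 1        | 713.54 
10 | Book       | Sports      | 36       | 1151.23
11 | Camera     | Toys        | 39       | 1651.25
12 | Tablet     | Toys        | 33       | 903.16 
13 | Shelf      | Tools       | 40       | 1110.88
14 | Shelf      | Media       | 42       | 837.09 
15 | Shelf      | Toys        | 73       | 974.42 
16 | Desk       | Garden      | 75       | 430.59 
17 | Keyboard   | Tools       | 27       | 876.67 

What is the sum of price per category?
SELECT category, SUM(price) as result
FROM sales
GROUP BY category

Result:
  Electronics: 1047.19
  Garden: 2391.40
  Media: 960.02
  Sports: 3932.21
  Tools: 3043.64
  Toys: 6454.44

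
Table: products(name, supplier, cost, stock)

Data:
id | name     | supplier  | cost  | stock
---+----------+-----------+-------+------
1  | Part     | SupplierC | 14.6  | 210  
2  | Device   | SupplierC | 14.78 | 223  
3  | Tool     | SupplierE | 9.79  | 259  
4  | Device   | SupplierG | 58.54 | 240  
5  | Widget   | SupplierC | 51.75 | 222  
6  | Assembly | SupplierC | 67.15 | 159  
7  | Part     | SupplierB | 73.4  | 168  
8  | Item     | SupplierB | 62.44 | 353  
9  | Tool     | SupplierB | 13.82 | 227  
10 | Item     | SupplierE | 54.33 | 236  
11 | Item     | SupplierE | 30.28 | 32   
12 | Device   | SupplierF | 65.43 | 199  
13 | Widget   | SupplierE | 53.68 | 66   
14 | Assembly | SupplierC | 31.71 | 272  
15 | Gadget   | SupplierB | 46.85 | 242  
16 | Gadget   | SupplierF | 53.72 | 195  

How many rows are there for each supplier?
SELECT supplier, COUNT(*) as count
FROM products
GROUP BY supplier

Result:
  SupplierB: 4
  SupplierC: 5
  SupplierE: 4
  SupplierF: 2
  SupplierG: 1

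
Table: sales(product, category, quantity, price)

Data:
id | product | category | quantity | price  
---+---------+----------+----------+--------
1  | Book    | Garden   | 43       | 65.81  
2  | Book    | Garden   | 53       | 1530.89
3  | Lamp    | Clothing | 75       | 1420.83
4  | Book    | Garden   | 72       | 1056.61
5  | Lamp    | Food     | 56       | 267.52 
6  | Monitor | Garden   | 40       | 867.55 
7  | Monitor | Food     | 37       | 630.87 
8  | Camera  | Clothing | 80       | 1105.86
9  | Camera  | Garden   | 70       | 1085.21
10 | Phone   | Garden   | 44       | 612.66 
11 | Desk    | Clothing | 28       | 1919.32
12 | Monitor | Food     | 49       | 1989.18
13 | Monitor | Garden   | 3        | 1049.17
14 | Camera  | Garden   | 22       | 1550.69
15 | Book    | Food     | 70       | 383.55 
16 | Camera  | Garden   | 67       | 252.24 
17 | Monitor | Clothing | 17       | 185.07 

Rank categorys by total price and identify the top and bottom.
SELECT category, SUM(price)
FROM sales
GROUP BY category
ORDER BY SUM(price)

All groups:
  Food: 3271.12
  Clothing: 4631.08
  Garden: 8070.83

Highest: Garden (8070.83)
Lowest: Food (3271.12)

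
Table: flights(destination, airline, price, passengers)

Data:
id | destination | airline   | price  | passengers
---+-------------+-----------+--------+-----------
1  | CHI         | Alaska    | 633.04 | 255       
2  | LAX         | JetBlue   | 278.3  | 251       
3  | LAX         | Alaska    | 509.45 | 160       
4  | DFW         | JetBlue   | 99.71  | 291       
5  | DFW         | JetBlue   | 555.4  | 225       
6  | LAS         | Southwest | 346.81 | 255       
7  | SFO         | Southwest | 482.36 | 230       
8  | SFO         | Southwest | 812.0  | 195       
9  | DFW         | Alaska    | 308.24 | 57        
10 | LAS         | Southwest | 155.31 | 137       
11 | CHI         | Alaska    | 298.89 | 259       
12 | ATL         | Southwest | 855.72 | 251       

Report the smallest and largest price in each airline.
SELECT airline, MIN(price), MAX(price)
FROM flights
GROUP BY airline

Result:
  Alaska: min=298.89, max=633.04
  JetBlue: min=99.71, max=555.40
  Southwest: min=155.31, max=855.72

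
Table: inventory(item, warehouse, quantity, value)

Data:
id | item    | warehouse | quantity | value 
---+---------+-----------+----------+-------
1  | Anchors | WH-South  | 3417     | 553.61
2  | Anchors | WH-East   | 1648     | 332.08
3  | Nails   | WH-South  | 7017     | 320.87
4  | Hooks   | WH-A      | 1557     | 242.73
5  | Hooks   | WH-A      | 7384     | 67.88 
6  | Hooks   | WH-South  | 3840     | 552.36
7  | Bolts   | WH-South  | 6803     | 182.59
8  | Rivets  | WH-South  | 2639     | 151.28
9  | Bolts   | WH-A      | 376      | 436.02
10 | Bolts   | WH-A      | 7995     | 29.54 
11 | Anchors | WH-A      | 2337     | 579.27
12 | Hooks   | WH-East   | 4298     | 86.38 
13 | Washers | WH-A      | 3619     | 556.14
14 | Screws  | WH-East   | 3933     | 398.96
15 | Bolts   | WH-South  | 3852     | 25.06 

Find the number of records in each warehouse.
SELECT warehouse, COUNT(*) as count
FROM inventory
GROUP BY warehouse

Result:
  WH-A: 6
  WH-East: 3
  WH-South: 6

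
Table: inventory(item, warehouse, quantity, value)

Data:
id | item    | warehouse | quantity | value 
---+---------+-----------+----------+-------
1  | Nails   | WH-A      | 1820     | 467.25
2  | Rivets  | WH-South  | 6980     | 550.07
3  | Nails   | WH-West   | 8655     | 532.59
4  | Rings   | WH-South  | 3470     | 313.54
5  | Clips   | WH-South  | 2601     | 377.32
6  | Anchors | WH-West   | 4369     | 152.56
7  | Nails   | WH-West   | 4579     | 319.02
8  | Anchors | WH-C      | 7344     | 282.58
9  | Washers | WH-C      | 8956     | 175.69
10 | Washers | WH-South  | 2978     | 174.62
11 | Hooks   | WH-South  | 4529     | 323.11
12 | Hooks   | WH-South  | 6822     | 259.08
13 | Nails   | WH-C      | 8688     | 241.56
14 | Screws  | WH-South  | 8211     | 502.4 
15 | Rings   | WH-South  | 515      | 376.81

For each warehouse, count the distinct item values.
SELECT warehouse, COUNT(DISTINCT item)
FROM inventory
GROUP BY warehouse

Result:
  WH-A: 1 distinct
  WH-C: 3 distinct
  WH-South: 6 distinct
  WH-West: 2 distinct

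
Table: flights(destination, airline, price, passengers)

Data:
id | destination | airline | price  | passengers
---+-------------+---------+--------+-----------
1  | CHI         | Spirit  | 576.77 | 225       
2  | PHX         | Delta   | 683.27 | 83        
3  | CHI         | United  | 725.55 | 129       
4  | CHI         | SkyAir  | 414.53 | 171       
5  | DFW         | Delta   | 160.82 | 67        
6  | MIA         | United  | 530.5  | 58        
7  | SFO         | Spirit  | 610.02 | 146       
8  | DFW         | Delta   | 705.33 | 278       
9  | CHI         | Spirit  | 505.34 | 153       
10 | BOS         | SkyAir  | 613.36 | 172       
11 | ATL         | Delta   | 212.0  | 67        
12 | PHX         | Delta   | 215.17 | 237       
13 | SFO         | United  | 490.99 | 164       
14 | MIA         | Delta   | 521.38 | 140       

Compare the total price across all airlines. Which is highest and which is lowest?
SELECT airline, SUM(price)
FROM flights
GROUP BY airline
ORDER BY SUM(price)

All groups:
  SkyAir: 1027.89
  Spirit: 1692.13
  United: 1747.04
  Delta: 2497.97

Highest: Delta (2497.97)
Lowest: SkyAir (1027.89)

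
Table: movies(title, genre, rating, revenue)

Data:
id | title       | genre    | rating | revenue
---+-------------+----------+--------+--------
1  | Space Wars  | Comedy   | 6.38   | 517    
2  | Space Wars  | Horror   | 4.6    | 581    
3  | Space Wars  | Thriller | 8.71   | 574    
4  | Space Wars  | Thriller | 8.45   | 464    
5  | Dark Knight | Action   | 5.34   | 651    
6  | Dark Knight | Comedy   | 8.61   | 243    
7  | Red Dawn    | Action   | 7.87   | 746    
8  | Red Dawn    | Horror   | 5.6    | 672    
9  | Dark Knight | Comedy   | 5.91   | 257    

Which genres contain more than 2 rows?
SELECT genre, COUNT(*) as cnt
FROM movies
GROUP BY genre
HAVING COUNT(*) > 2

Result:
  Comedy: 3

Note: HAVING filters groups after aggregation, WHERE filters rows before.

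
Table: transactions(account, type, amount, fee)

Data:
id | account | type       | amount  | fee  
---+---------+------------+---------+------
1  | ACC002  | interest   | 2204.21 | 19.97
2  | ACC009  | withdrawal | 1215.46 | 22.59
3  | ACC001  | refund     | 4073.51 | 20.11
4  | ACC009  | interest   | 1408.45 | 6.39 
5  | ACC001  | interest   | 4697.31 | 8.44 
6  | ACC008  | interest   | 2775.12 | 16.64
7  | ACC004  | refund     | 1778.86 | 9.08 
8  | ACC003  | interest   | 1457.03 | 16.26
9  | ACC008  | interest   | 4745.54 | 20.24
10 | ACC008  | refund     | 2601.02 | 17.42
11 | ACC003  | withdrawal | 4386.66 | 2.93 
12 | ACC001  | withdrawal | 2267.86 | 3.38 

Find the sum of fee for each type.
SELECT type, SUM(fee) as result
FROM transactions
GROUP BY type

Result:
  interest: 87.94
  refund: 46.61
  withdrawal: 28.90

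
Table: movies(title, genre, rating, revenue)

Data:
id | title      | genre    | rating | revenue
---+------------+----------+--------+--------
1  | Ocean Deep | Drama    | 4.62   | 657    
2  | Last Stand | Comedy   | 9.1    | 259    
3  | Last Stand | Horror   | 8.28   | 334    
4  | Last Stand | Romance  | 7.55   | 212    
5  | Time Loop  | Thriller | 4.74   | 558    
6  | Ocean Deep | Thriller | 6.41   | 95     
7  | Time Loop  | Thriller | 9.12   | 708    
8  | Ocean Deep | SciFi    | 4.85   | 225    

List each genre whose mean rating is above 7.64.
SELECT genre, AVG(rating)
FROM movies
GROUP BY genre
HAVING AVG(rating) > 7.64

Result:
  Comedy: avg=9.10
  Horror: avg=8.28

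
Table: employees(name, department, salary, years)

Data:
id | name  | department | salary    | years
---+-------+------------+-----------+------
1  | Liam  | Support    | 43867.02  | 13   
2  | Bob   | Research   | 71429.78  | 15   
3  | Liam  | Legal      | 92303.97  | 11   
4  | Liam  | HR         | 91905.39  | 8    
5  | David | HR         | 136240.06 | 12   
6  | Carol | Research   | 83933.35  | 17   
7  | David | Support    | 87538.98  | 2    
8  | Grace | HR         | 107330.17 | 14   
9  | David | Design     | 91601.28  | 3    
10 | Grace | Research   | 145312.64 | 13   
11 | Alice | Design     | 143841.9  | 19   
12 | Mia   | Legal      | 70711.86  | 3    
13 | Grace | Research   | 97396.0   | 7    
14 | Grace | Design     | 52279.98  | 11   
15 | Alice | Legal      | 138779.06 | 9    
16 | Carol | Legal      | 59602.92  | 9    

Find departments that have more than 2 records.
SELECT department, COUNT(*) as cnt
FROM employees
GROUP BY department
HAVING COUNT(*) > 2

Result:
  Design: 3
  HR: 3
  Legal: 4
  Research: 4

Note: HAVING filters groups after aggregation, WHERE filters rows before.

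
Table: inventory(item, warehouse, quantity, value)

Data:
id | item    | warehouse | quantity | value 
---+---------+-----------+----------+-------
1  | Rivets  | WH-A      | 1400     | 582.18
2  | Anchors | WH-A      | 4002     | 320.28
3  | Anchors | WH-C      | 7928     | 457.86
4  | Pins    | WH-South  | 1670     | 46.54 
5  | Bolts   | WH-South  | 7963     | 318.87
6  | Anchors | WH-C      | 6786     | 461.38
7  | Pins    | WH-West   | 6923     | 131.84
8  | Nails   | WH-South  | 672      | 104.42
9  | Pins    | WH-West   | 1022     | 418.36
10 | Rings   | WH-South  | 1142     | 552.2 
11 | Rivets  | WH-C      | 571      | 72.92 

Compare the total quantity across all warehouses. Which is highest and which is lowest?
SELECT warehouse, SUM(quantity)
FROM inventory
GROUP BY warehouse
ORDER BY SUM(quantity)

All groups:
  WH-A: 5402
  WH-West: 7945
  WH-South: 11447
  WH-C: 15285

Highest: WH-C (15285)
Lowest: WH-A (5402)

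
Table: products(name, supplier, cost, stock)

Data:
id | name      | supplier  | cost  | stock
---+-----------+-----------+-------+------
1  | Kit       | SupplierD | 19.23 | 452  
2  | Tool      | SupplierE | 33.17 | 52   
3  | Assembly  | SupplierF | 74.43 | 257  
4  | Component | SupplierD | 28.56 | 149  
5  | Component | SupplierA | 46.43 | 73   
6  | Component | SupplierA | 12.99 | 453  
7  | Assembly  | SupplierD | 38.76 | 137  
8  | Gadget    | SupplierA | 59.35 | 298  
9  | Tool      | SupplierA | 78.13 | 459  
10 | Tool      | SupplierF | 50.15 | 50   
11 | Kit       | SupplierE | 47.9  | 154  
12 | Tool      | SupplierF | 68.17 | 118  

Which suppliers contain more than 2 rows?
SELECT supplier, COUNT(*) as cnt
FROM products
GROUP BY supplier
HAVING COUNT(*) > 2

Result:
  SupplierA: 4
  SupplierD: 3
  SupplierF: 3

Note: HAVING filters groups after aggregation, WHERE filters rows before.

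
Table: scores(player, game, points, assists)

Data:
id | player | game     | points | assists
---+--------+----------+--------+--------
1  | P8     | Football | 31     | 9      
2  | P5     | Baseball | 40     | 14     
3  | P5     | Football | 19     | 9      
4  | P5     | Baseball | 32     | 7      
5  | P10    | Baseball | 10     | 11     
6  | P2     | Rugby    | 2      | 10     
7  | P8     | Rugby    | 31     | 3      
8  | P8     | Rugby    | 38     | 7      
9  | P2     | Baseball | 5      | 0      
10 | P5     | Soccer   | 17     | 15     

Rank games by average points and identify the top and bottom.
SELECT game, AVG(points)
FROM scores
GROUP BY game
ORDER BY AVG(points)

All groups:
  Soccer: 17.00
  Baseball: 21.75
  Rugby: 23.67
  Football: 25.00

Highest: Football (25.00)
Lowest: Soccer (17.00)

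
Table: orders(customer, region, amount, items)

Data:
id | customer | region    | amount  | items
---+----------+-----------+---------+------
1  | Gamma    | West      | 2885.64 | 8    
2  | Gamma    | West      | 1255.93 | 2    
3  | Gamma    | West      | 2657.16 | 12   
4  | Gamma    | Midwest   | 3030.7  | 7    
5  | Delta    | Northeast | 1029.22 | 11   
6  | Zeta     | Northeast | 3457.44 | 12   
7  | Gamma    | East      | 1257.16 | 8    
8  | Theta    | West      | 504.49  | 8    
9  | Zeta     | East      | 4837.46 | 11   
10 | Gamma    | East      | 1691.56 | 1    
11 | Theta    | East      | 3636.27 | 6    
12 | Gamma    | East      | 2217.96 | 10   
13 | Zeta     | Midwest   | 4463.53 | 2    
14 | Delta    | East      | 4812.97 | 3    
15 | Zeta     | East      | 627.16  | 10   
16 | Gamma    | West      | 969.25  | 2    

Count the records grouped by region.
SELECT region, COUNT(*) as count
FROM orders
GROUP BY region

Result:
  East: 7
  Midwest: 2
  Northeast: 2
  West: 5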